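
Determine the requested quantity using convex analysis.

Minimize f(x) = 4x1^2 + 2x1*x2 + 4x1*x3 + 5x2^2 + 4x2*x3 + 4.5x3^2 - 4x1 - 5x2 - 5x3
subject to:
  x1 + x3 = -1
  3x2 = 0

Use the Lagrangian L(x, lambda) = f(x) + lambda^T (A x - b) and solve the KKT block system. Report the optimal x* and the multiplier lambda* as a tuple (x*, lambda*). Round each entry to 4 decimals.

Form the Lagrangian:
  L(x, lambda) = (1/2) x^T Q x + c^T x + lambda^T (A x - b)
Stationarity (grad_x L = 0): Q x + c + A^T lambda = 0.
Primal feasibility: A x = b.

This gives the KKT block system:
  [ Q   A^T ] [ x     ]   [-c ]
  [ A    0  ] [ lambda ] = [ b ]

Solving the linear system:
  x*      = (-0.6667, 0, -0.3333)
  lambda* = (10.6667, 2.5556)
  f(x*)   = 7.5

x* = (-0.6667, 0, -0.3333), lambda* = (10.6667, 2.5556)


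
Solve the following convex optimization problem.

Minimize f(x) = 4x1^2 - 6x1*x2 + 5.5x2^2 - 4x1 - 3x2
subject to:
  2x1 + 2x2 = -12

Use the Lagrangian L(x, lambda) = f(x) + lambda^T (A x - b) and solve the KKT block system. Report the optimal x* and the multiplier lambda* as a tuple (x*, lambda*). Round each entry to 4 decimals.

Form the Lagrangian:
  L(x, lambda) = (1/2) x^T Q x + c^T x + lambda^T (A x - b)
Stationarity (grad_x L = 0): Q x + c + A^T lambda = 0.
Primal feasibility: A x = b.

This gives the KKT block system:
  [ Q   A^T ] [ x     ]   [-c ]
  [ A    0  ] [ lambda ] = [ b ]

Solving the linear system:
  x*      = (-3.2581, -2.7419)
  lambda* = (6.8065)
  f(x*)   = 51.4677

x* = (-3.2581, -2.7419), lambda* = (6.8065)


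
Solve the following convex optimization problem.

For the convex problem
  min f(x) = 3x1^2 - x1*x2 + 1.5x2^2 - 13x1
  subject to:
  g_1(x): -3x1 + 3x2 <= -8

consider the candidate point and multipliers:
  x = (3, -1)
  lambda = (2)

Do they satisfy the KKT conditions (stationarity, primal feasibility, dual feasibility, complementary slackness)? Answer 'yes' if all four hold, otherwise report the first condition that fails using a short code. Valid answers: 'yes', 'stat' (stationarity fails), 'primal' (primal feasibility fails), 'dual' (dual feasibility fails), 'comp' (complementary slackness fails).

Gradient of f: grad f(x) = Q x + c = (6, -6)
Constraint values g_i(x) = a_i^T x - b_i:
  g_1((3, -1)) = -4
Stationarity residual: grad f(x) + sum_i lambda_i a_i = (0, 0)
  -> stationarity OK
Primal feasibility (all g_i <= 0): OK
Dual feasibility (all lambda_i >= 0): OK
Complementary slackness (lambda_i * g_i(x) = 0 for all i): FAILS

Verdict: the first failing condition is complementary_slackness -> comp.

comp


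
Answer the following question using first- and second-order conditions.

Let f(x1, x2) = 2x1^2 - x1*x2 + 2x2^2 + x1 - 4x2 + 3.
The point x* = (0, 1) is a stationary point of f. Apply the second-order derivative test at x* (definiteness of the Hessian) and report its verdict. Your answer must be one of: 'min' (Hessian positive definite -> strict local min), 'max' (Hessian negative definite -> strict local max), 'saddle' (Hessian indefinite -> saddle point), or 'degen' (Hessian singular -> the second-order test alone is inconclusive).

Compute the Hessian H = grad^2 f:
  H = [[4, -1], [-1, 4]]
Verify stationarity: grad f(x*) = H x* + g = (0, 0).
Eigenvalues of H: 3, 5.
Both eigenvalues > 0, so H is positive definite -> x* is a strict local min.

min


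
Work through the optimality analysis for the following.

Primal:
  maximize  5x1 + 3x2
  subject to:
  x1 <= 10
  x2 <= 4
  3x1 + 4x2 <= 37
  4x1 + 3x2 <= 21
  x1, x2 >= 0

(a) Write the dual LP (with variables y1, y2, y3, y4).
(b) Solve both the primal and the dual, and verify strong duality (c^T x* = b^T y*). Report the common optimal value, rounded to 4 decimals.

The standard primal-dual pair for 'max c^T x s.t. A x <= b, x >= 0' is:
  Dual:  min b^T y  s.t.  A^T y >= c,  y >= 0.

So the dual LP is:
  minimize  10y1 + 4y2 + 37y3 + 21y4
  subject to:
    y1 + 3y3 + 4y4 >= 5
    y2 + 4y3 + 3y4 >= 3
    y1, y2, y3, y4 >= 0

Solving the primal: x* = (5.25, 0).
  primal value c^T x* = 26.25.
Solving the dual: y* = (0, 0, 0, 1.25).
  dual value b^T y* = 26.25.
Strong duality: c^T x* = b^T y*. Confirmed.

26.25


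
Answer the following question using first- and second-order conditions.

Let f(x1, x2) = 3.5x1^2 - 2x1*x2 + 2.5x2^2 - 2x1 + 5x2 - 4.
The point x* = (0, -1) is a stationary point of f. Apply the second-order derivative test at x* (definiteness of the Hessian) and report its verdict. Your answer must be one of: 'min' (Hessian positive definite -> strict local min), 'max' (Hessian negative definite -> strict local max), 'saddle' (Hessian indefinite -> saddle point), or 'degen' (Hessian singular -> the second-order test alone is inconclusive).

Compute the Hessian H = grad^2 f:
  H = [[7, -2], [-2, 5]]
Verify stationarity: grad f(x*) = H x* + g = (0, 0).
Eigenvalues of H: 3.7639, 8.2361.
Both eigenvalues > 0, so H is positive definite -> x* is a strict local min.

min


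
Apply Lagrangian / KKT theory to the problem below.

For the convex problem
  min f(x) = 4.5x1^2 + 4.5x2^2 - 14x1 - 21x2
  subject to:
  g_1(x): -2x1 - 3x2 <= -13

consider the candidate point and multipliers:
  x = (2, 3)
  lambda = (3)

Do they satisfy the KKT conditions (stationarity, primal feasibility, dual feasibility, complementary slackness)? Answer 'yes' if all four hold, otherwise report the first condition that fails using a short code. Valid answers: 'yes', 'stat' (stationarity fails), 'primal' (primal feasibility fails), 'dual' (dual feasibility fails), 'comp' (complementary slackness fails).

Gradient of f: grad f(x) = Q x + c = (4, 6)
Constraint values g_i(x) = a_i^T x - b_i:
  g_1((2, 3)) = 0
Stationarity residual: grad f(x) + sum_i lambda_i a_i = (-2, -3)
  -> stationarity FAILS
Primal feasibility (all g_i <= 0): OK
Dual feasibility (all lambda_i >= 0): OK
Complementary slackness (lambda_i * g_i(x) = 0 for all i): OK

Verdict: the first failing condition is stationarity -> stat.

stat


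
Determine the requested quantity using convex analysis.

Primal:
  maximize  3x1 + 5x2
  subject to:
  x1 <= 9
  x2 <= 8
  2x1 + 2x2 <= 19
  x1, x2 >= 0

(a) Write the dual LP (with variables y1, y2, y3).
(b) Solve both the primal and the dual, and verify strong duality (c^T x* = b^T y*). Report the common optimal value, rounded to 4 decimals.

The standard primal-dual pair for 'max c^T x s.t. A x <= b, x >= 0' is:
  Dual:  min b^T y  s.t.  A^T y >= c,  y >= 0.

So the dual LP is:
  minimize  9y1 + 8y2 + 19y3
  subject to:
    y1 + 2y3 >= 3
    y2 + 2y3 >= 5
    y1, y2, y3 >= 0

Solving the primal: x* = (1.5, 8).
  primal value c^T x* = 44.5.
Solving the dual: y* = (0, 2, 1.5).
  dual value b^T y* = 44.5.
Strong duality: c^T x* = b^T y*. Confirmed.

44.5


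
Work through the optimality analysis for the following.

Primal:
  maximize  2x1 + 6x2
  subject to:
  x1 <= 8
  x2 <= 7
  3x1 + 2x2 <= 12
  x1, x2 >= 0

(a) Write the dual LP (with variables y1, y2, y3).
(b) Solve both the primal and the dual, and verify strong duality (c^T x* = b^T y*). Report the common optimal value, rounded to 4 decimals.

The standard primal-dual pair for 'max c^T x s.t. A x <= b, x >= 0' is:
  Dual:  min b^T y  s.t.  A^T y >= c,  y >= 0.

So the dual LP is:
  minimize  8y1 + 7y2 + 12y3
  subject to:
    y1 + 3y3 >= 2
    y2 + 2y3 >= 6
    y1, y2, y3 >= 0

Solving the primal: x* = (0, 6).
  primal value c^T x* = 36.
Solving the dual: y* = (0, 0, 3).
  dual value b^T y* = 36.
Strong duality: c^T x* = b^T y*. Confirmed.

36


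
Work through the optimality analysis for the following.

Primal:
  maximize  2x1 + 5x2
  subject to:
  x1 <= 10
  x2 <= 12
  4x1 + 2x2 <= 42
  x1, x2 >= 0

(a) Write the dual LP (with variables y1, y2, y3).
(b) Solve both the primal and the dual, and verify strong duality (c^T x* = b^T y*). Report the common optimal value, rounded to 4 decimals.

The standard primal-dual pair for 'max c^T x s.t. A x <= b, x >= 0' is:
  Dual:  min b^T y  s.t.  A^T y >= c,  y >= 0.

So the dual LP is:
  minimize  10y1 + 12y2 + 42y3
  subject to:
    y1 + 4y3 >= 2
    y2 + 2y3 >= 5
    y1, y2, y3 >= 0

Solving the primal: x* = (4.5, 12).
  primal value c^T x* = 69.
Solving the dual: y* = (0, 4, 0.5).
  dual value b^T y* = 69.
Strong duality: c^T x* = b^T y*. Confirmed.

69


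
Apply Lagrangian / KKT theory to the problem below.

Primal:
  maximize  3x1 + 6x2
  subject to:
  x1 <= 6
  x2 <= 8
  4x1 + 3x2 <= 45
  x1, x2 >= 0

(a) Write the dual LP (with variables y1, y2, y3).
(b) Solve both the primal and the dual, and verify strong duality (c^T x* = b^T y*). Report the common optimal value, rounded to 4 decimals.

The standard primal-dual pair for 'max c^T x s.t. A x <= b, x >= 0' is:
  Dual:  min b^T y  s.t.  A^T y >= c,  y >= 0.

So the dual LP is:
  minimize  6y1 + 8y2 + 45y3
  subject to:
    y1 + 4y3 >= 3
    y2 + 3y3 >= 6
    y1, y2, y3 >= 0

Solving the primal: x* = (5.25, 8).
  primal value c^T x* = 63.75.
Solving the dual: y* = (0, 3.75, 0.75).
  dual value b^T y* = 63.75.
Strong duality: c^T x* = b^T y*. Confirmed.

63.75


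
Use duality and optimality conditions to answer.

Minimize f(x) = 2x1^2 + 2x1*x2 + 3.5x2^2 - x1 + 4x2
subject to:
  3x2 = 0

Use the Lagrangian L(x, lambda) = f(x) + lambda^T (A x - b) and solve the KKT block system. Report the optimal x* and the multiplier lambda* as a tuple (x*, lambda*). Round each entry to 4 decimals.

Form the Lagrangian:
  L(x, lambda) = (1/2) x^T Q x + c^T x + lambda^T (A x - b)
Stationarity (grad_x L = 0): Q x + c + A^T lambda = 0.
Primal feasibility: A x = b.

This gives the KKT block system:
  [ Q   A^T ] [ x     ]   [-c ]
  [ A    0  ] [ lambda ] = [ b ]

Solving the linear system:
  x*      = (0.25, 0)
  lambda* = (-1.5)
  f(x*)   = -0.125

x* = (0.25, 0), lambda* = (-1.5)


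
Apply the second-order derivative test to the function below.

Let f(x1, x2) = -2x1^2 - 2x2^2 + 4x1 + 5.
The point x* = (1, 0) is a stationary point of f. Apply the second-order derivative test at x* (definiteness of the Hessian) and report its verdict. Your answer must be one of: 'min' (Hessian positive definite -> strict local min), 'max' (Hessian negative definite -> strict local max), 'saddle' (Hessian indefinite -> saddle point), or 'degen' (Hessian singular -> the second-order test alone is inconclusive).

Compute the Hessian H = grad^2 f:
  H = [[-4, 0], [0, -4]]
Verify stationarity: grad f(x*) = H x* + g = (0, 0).
Eigenvalues of H: -4, -4.
Both eigenvalues < 0, so H is negative definite -> x* is a strict local max.

max


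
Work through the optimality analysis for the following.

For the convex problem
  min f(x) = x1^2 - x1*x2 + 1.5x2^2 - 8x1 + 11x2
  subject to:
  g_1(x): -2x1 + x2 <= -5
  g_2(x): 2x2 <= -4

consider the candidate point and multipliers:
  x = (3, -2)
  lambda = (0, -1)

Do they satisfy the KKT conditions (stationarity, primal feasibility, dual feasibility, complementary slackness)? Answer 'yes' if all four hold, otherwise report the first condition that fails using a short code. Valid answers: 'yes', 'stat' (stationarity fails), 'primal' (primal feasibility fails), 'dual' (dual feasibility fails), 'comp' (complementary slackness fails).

Gradient of f: grad f(x) = Q x + c = (0, 2)
Constraint values g_i(x) = a_i^T x - b_i:
  g_1((3, -2)) = -3
  g_2((3, -2)) = 0
Stationarity residual: grad f(x) + sum_i lambda_i a_i = (0, 0)
  -> stationarity OK
Primal feasibility (all g_i <= 0): OK
Dual feasibility (all lambda_i >= 0): FAILS
Complementary slackness (lambda_i * g_i(x) = 0 for all i): OK

Verdict: the first failing condition is dual_feasibility -> dual.

dual


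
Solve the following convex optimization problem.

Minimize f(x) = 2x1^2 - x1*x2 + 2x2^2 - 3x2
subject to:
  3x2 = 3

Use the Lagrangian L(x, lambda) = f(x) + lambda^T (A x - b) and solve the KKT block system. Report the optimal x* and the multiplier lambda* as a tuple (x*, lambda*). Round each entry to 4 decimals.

Form the Lagrangian:
  L(x, lambda) = (1/2) x^T Q x + c^T x + lambda^T (A x - b)
Stationarity (grad_x L = 0): Q x + c + A^T lambda = 0.
Primal feasibility: A x = b.

This gives the KKT block system:
  [ Q   A^T ] [ x     ]   [-c ]
  [ A    0  ] [ lambda ] = [ b ]

Solving the linear system:
  x*      = (0.25, 1)
  lambda* = (-0.25)
  f(x*)   = -1.125

x* = (0.25, 1), lambda* = (-0.25)


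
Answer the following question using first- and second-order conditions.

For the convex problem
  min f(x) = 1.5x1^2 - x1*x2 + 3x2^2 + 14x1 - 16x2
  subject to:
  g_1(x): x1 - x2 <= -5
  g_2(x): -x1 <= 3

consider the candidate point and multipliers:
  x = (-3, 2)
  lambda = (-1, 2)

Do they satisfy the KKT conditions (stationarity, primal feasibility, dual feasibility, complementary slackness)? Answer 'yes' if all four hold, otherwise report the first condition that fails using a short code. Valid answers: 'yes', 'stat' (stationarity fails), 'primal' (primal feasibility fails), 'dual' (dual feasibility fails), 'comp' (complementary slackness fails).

Gradient of f: grad f(x) = Q x + c = (3, -1)
Constraint values g_i(x) = a_i^T x - b_i:
  g_1((-3, 2)) = 0
  g_2((-3, 2)) = 0
Stationarity residual: grad f(x) + sum_i lambda_i a_i = (0, 0)
  -> stationarity OK
Primal feasibility (all g_i <= 0): OK
Dual feasibility (all lambda_i >= 0): FAILS
Complementary slackness (lambda_i * g_i(x) = 0 for all i): OK

Verdict: the first failing condition is dual_feasibility -> dual.

dual


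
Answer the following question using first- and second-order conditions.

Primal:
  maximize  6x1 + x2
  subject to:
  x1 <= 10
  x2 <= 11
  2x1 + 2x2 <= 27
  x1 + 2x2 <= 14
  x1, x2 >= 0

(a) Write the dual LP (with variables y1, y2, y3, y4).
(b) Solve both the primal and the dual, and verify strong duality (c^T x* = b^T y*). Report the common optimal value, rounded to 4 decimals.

The standard primal-dual pair for 'max c^T x s.t. A x <= b, x >= 0' is:
  Dual:  min b^T y  s.t.  A^T y >= c,  y >= 0.

So the dual LP is:
  minimize  10y1 + 11y2 + 27y3 + 14y4
  subject to:
    y1 + 2y3 + y4 >= 6
    y2 + 2y3 + 2y4 >= 1
    y1, y2, y3, y4 >= 0

Solving the primal: x* = (10, 2).
  primal value c^T x* = 62.
Solving the dual: y* = (5.5, 0, 0, 0.5).
  dual value b^T y* = 62.
Strong duality: c^T x* = b^T y*. Confirmed.

62


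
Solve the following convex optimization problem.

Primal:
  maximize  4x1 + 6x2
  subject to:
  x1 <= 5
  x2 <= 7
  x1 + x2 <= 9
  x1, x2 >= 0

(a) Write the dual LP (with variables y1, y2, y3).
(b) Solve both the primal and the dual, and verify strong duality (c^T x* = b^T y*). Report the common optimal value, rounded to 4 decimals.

The standard primal-dual pair for 'max c^T x s.t. A x <= b, x >= 0' is:
  Dual:  min b^T y  s.t.  A^T y >= c,  y >= 0.

So the dual LP is:
  minimize  5y1 + 7y2 + 9y3
  subject to:
    y1 + y3 >= 4
    y2 + y3 >= 6
    y1, y2, y3 >= 0

Solving the primal: x* = (2, 7).
  primal value c^T x* = 50.
Solving the dual: y* = (0, 2, 4).
  dual value b^T y* = 50.
Strong duality: c^T x* = b^T y*. Confirmed.

50


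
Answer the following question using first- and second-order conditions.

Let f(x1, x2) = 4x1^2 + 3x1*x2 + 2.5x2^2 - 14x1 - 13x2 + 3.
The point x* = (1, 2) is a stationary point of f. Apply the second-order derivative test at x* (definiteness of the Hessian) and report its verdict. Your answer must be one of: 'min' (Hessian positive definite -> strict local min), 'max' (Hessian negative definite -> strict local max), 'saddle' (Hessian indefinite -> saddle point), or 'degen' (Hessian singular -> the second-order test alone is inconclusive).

Compute the Hessian H = grad^2 f:
  H = [[8, 3], [3, 5]]
Verify stationarity: grad f(x*) = H x* + g = (0, 0).
Eigenvalues of H: 3.1459, 9.8541.
Both eigenvalues > 0, so H is positive definite -> x* is a strict local min.

min


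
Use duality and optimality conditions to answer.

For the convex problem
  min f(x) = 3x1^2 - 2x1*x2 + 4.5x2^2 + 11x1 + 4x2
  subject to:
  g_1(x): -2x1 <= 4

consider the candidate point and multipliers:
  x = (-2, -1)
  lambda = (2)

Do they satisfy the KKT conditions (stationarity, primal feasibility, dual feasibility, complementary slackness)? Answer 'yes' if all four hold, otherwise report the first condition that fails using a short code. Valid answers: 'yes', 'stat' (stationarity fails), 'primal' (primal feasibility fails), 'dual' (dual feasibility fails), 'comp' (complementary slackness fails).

Gradient of f: grad f(x) = Q x + c = (1, -1)
Constraint values g_i(x) = a_i^T x - b_i:
  g_1((-2, -1)) = 0
Stationarity residual: grad f(x) + sum_i lambda_i a_i = (-3, -1)
  -> stationarity FAILS
Primal feasibility (all g_i <= 0): OK
Dual feasibility (all lambda_i >= 0): OK
Complementary slackness (lambda_i * g_i(x) = 0 for all i): OK

Verdict: the first failing condition is stationarity -> stat.

stat


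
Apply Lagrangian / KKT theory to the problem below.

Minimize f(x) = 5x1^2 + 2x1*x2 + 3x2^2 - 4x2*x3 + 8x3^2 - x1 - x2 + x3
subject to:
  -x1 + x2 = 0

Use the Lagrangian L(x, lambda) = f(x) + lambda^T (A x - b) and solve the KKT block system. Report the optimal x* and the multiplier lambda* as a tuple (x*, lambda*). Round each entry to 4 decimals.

Form the Lagrangian:
  L(x, lambda) = (1/2) x^T Q x + c^T x + lambda^T (A x - b)
Stationarity (grad_x L = 0): Q x + c + A^T lambda = 0.
Primal feasibility: A x = b.

This gives the KKT block system:
  [ Q   A^T ] [ x     ]   [-c ]
  [ A    0  ] [ lambda ] = [ b ]

Solving the linear system:
  x*      = (0.0921, 0.0921, -0.0395)
  lambda* = (0.1053)
  f(x*)   = -0.1118

x* = (0.0921, 0.0921, -0.0395), lambda* = (0.1053)


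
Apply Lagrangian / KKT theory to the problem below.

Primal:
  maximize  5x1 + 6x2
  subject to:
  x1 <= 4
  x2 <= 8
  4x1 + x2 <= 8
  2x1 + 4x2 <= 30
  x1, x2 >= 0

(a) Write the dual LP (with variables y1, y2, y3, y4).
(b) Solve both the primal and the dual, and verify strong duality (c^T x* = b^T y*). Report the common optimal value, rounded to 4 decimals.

The standard primal-dual pair for 'max c^T x s.t. A x <= b, x >= 0' is:
  Dual:  min b^T y  s.t.  A^T y >= c,  y >= 0.

So the dual LP is:
  minimize  4y1 + 8y2 + 8y3 + 30y4
  subject to:
    y1 + 4y3 + 2y4 >= 5
    y2 + y3 + 4y4 >= 6
    y1, y2, y3, y4 >= 0

Solving the primal: x* = (0.1429, 7.4286).
  primal value c^T x* = 45.2857.
Solving the dual: y* = (0, 0, 0.5714, 1.3571).
  dual value b^T y* = 45.2857.
Strong duality: c^T x* = b^T y*. Confirmed.

45.2857


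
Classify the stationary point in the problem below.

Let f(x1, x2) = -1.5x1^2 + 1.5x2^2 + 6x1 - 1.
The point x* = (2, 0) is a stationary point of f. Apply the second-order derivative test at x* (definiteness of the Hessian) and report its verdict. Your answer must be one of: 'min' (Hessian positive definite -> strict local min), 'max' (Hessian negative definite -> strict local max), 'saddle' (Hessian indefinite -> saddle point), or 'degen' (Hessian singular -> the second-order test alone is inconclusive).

Compute the Hessian H = grad^2 f:
  H = [[-3, 0], [0, 3]]
Verify stationarity: grad f(x*) = H x* + g = (0, 0).
Eigenvalues of H: -3, 3.
Eigenvalues have mixed signs, so H is indefinite -> x* is a saddle point.

saddle


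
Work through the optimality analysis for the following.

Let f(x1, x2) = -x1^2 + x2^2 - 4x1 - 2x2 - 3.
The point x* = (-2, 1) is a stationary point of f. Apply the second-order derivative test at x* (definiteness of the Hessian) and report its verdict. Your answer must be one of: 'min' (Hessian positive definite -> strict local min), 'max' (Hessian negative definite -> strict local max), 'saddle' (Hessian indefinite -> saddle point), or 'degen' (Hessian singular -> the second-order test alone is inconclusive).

Compute the Hessian H = grad^2 f:
  H = [[-2, 0], [0, 2]]
Verify stationarity: grad f(x*) = H x* + g = (0, 0).
Eigenvalues of H: -2, 2.
Eigenvalues have mixed signs, so H is indefinite -> x* is a saddle point.

saddle


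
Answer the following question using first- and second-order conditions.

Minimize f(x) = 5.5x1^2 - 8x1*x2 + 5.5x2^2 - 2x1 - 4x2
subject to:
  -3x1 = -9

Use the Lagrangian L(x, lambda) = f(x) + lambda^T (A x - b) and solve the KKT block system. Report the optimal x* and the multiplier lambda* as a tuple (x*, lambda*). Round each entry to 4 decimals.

Form the Lagrangian:
  L(x, lambda) = (1/2) x^T Q x + c^T x + lambda^T (A x - b)
Stationarity (grad_x L = 0): Q x + c + A^T lambda = 0.
Primal feasibility: A x = b.

This gives the KKT block system:
  [ Q   A^T ] [ x     ]   [-c ]
  [ A    0  ] [ lambda ] = [ b ]

Solving the linear system:
  x*      = (3, 2.5455)
  lambda* = (3.5455)
  f(x*)   = 7.8636

x* = (3, 2.5455), lambda* = (3.5455)


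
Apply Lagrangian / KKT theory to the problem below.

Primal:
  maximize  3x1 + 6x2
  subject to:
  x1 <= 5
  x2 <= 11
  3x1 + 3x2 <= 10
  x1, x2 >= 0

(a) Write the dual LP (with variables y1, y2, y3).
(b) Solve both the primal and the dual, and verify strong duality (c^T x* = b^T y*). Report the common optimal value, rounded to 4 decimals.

The standard primal-dual pair for 'max c^T x s.t. A x <= b, x >= 0' is:
  Dual:  min b^T y  s.t.  A^T y >= c,  y >= 0.

So the dual LP is:
  minimize  5y1 + 11y2 + 10y3
  subject to:
    y1 + 3y3 >= 3
    y2 + 3y3 >= 6
    y1, y2, y3 >= 0

Solving the primal: x* = (0, 3.3333).
  primal value c^T x* = 20.
Solving the dual: y* = (0, 0, 2).
  dual value b^T y* = 20.
Strong duality: c^T x* = b^T y*. Confirmed.

20


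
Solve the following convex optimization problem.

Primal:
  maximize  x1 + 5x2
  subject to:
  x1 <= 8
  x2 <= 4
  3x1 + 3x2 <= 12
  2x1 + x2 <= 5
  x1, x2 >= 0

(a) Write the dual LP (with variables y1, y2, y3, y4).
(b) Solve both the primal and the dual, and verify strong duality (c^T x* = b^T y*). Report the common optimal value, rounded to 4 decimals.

The standard primal-dual pair for 'max c^T x s.t. A x <= b, x >= 0' is:
  Dual:  min b^T y  s.t.  A^T y >= c,  y >= 0.

So the dual LP is:
  minimize  8y1 + 4y2 + 12y3 + 5y4
  subject to:
    y1 + 3y3 + 2y4 >= 1
    y2 + 3y3 + y4 >= 5
    y1, y2, y3, y4 >= 0

Solving the primal: x* = (0, 4).
  primal value c^T x* = 20.
Solving the dual: y* = (0, 4, 0.3333, 0).
  dual value b^T y* = 20.
Strong duality: c^T x* = b^T y*. Confirmed.

20


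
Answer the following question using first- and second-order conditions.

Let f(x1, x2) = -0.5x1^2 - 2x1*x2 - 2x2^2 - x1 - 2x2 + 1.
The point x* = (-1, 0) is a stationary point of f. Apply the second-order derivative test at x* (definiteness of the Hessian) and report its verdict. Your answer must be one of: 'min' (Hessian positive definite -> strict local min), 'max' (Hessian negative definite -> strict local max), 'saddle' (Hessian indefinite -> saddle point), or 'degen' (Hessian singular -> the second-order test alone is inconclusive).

Compute the Hessian H = grad^2 f:
  H = [[-1, -2], [-2, -4]]
Verify stationarity: grad f(x*) = H x* + g = (0, 0).
Eigenvalues of H: -5, 0.
H has a zero eigenvalue (singular; negative semidefinite but not definite), so H is neither positive definite, negative definite, nor indefinite. The second-order test alone is inconclusive -> degen.
(Indeed, f is constant along the null direction of H through x*, so x* is not a strict local extremum.)

degen


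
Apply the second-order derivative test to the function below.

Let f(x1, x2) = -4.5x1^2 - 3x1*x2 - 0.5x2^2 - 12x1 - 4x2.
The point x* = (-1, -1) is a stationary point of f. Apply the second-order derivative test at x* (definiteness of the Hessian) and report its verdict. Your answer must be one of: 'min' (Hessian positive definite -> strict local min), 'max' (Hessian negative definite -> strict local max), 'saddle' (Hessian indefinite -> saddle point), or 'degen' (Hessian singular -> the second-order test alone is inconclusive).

Compute the Hessian H = grad^2 f:
  H = [[-9, -3], [-3, -1]]
Verify stationarity: grad f(x*) = H x* + g = (0, 0).
Eigenvalues of H: -10, 0.
H has a zero eigenvalue (singular; negative semidefinite but not definite), so H is neither positive definite, negative definite, nor indefinite. The second-order test alone is inconclusive -> degen.
(Indeed, f is constant along the null direction of H through x*, so x* is not a strict local extremum.)

degen


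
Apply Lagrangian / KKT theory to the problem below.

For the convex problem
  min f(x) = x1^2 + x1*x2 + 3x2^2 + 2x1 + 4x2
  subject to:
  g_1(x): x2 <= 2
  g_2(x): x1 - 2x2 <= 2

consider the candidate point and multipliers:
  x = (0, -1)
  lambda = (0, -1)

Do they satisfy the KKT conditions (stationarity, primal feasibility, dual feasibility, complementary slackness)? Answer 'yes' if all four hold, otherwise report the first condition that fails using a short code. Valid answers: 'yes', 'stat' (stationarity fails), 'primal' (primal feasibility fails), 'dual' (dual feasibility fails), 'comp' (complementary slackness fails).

Gradient of f: grad f(x) = Q x + c = (1, -2)
Constraint values g_i(x) = a_i^T x - b_i:
  g_1((0, -1)) = -3
  g_2((0, -1)) = 0
Stationarity residual: grad f(x) + sum_i lambda_i a_i = (0, 0)
  -> stationarity OK
Primal feasibility (all g_i <= 0): OK
Dual feasibility (all lambda_i >= 0): FAILS
Complementary slackness (lambda_i * g_i(x) = 0 for all i): OK

Verdict: the first failing condition is dual_feasibility -> dual.

dual


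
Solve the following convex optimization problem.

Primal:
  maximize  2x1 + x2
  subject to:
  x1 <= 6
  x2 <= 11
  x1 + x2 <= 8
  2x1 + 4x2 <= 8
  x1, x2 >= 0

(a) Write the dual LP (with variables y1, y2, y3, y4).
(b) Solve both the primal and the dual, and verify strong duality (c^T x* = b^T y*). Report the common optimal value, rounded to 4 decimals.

The standard primal-dual pair for 'max c^T x s.t. A x <= b, x >= 0' is:
  Dual:  min b^T y  s.t.  A^T y >= c,  y >= 0.

So the dual LP is:
  minimize  6y1 + 11y2 + 8y3 + 8y4
  subject to:
    y1 + y3 + 2y4 >= 2
    y2 + y3 + 4y4 >= 1
    y1, y2, y3, y4 >= 0

Solving the primal: x* = (4, 0).
  primal value c^T x* = 8.
Solving the dual: y* = (0, 0, 0, 1).
  dual value b^T y* = 8.
Strong duality: c^T x* = b^T y*. Confirmed.

8


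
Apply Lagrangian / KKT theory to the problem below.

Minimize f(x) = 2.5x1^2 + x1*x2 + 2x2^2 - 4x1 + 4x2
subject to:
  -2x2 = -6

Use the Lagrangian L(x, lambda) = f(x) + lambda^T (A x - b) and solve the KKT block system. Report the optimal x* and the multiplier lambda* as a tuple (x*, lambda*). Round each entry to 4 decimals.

Form the Lagrangian:
  L(x, lambda) = (1/2) x^T Q x + c^T x + lambda^T (A x - b)
Stationarity (grad_x L = 0): Q x + c + A^T lambda = 0.
Primal feasibility: A x = b.

This gives the KKT block system:
  [ Q   A^T ] [ x     ]   [-c ]
  [ A    0  ] [ lambda ] = [ b ]

Solving the linear system:
  x*      = (0.2, 3)
  lambda* = (8.1)
  f(x*)   = 29.9

x* = (0.2, 3), lambda* = (8.1)


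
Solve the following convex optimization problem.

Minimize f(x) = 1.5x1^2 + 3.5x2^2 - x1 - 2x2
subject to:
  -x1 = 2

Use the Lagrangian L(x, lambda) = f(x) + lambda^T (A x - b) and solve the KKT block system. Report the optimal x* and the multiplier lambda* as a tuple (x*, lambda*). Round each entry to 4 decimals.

Form the Lagrangian:
  L(x, lambda) = (1/2) x^T Q x + c^T x + lambda^T (A x - b)
Stationarity (grad_x L = 0): Q x + c + A^T lambda = 0.
Primal feasibility: A x = b.

This gives the KKT block system:
  [ Q   A^T ] [ x     ]   [-c ]
  [ A    0  ] [ lambda ] = [ b ]

Solving the linear system:
  x*      = (-2, 0.2857)
  lambda* = (-7)
  f(x*)   = 7.7143

x* = (-2, 0.2857), lambda* = (-7)


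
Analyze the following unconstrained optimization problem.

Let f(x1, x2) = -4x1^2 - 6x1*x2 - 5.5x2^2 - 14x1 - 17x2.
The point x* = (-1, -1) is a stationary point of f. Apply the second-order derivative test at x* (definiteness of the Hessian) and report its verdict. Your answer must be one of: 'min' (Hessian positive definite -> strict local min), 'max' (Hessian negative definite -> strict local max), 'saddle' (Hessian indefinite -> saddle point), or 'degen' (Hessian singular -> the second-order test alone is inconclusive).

Compute the Hessian H = grad^2 f:
  H = [[-8, -6], [-6, -11]]
Verify stationarity: grad f(x*) = H x* + g = (0, 0).
Eigenvalues of H: -15.6847, -3.3153.
Both eigenvalues < 0, so H is negative definite -> x* is a strict local max.

max


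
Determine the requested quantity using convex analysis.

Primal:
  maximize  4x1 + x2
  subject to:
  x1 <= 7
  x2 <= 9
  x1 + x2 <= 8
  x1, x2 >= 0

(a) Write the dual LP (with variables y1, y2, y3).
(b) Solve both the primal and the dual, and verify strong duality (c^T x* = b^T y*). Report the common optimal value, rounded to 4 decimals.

The standard primal-dual pair for 'max c^T x s.t. A x <= b, x >= 0' is:
  Dual:  min b^T y  s.t.  A^T y >= c,  y >= 0.

So the dual LP is:
  minimize  7y1 + 9y2 + 8y3
  subject to:
    y1 + y3 >= 4
    y2 + y3 >= 1
    y1, y2, y3 >= 0

Solving the primal: x* = (7, 1).
  primal value c^T x* = 29.
Solving the dual: y* = (3, 0, 1).
  dual value b^T y* = 29.
Strong duality: c^T x* = b^T y*. Confirmed.

29


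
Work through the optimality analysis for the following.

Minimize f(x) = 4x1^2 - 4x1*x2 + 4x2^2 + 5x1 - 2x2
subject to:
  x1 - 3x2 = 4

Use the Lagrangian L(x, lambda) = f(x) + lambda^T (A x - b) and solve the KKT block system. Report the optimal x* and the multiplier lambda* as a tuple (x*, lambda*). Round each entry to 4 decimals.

Form the Lagrangian:
  L(x, lambda) = (1/2) x^T Q x + c^T x + lambda^T (A x - b)
Stationarity (grad_x L = 0): Q x + c + A^T lambda = 0.
Primal feasibility: A x = b.

This gives the KKT block system:
  [ Q   A^T ] [ x     ]   [-c ]
  [ A    0  ] [ lambda ] = [ b ]

Solving the linear system:
  x*      = (-0.9821, -1.6607)
  lambda* = (-3.7857)
  f(x*)   = 6.7768

x* = (-0.9821, -1.6607), lambda* = (-3.7857)


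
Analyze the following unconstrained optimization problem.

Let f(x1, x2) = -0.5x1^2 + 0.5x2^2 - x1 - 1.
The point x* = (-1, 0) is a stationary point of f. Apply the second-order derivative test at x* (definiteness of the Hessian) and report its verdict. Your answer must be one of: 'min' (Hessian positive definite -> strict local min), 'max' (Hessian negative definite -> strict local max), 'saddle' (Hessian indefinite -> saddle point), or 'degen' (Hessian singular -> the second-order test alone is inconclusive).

Compute the Hessian H = grad^2 f:
  H = [[-1, 0], [0, 1]]
Verify stationarity: grad f(x*) = H x* + g = (0, 0).
Eigenvalues of H: -1, 1.
Eigenvalues have mixed signs, so H is indefinite -> x* is a saddle point.

saddle


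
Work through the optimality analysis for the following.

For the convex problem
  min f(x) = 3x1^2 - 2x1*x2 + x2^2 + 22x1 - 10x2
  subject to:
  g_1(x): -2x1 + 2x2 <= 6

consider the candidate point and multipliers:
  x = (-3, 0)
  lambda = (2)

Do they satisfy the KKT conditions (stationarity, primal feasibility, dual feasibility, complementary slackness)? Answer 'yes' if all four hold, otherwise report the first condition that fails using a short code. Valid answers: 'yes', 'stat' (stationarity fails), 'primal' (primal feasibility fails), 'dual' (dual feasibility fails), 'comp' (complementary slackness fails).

Gradient of f: grad f(x) = Q x + c = (4, -4)
Constraint values g_i(x) = a_i^T x - b_i:
  g_1((-3, 0)) = 0
Stationarity residual: grad f(x) + sum_i lambda_i a_i = (0, 0)
  -> stationarity OK
Primal feasibility (all g_i <= 0): OK
Dual feasibility (all lambda_i >= 0): OK
Complementary slackness (lambda_i * g_i(x) = 0 for all i): OK

Verdict: yes, KKT holds.

yes


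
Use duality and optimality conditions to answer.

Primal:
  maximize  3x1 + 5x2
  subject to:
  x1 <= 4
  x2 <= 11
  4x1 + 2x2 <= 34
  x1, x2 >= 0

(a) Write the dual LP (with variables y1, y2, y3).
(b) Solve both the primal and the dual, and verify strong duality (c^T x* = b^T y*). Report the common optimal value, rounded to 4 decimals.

The standard primal-dual pair for 'max c^T x s.t. A x <= b, x >= 0' is:
  Dual:  min b^T y  s.t.  A^T y >= c,  y >= 0.

So the dual LP is:
  minimize  4y1 + 11y2 + 34y3
  subject to:
    y1 + 4y3 >= 3
    y2 + 2y3 >= 5
    y1, y2, y3 >= 0

Solving the primal: x* = (3, 11).
  primal value c^T x* = 64.
Solving the dual: y* = (0, 3.5, 0.75).
  dual value b^T y* = 64.
Strong duality: c^T x* = b^T y*. Confirmed.

64


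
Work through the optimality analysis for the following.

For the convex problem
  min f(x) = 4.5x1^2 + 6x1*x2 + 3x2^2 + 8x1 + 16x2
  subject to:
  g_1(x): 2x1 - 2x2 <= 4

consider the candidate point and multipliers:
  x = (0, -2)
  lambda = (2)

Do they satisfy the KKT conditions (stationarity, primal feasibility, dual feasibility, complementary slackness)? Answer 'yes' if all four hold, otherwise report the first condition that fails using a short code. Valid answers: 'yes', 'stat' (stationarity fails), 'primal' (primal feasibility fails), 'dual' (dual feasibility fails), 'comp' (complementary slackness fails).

Gradient of f: grad f(x) = Q x + c = (-4, 4)
Constraint values g_i(x) = a_i^T x - b_i:
  g_1((0, -2)) = 0
Stationarity residual: grad f(x) + sum_i lambda_i a_i = (0, 0)
  -> stationarity OK
Primal feasibility (all g_i <= 0): OK
Dual feasibility (all lambda_i >= 0): OK
Complementary slackness (lambda_i * g_i(x) = 0 for all i): OK

Verdict: yes, KKT holds.

yes


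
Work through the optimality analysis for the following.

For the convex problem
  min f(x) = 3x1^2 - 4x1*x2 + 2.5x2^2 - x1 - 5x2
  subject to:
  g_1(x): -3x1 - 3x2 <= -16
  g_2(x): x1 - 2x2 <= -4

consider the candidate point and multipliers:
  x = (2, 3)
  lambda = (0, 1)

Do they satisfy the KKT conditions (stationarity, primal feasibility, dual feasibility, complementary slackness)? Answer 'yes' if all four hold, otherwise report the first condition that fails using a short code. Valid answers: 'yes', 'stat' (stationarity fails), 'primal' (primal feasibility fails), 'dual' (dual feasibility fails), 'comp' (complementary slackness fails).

Gradient of f: grad f(x) = Q x + c = (-1, 2)
Constraint values g_i(x) = a_i^T x - b_i:
  g_1((2, 3)) = 1
  g_2((2, 3)) = 0
Stationarity residual: grad f(x) + sum_i lambda_i a_i = (0, 0)
  -> stationarity OK
Primal feasibility (all g_i <= 0): FAILS
Dual feasibility (all lambda_i >= 0): OK
Complementary slackness (lambda_i * g_i(x) = 0 for all i): OK

Verdict: the first failing condition is primal_feasibility -> primal.

primal


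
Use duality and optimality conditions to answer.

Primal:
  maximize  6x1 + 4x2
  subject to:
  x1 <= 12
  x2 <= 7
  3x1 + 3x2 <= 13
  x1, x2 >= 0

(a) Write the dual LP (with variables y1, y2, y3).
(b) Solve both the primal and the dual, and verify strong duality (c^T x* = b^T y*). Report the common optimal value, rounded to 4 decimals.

The standard primal-dual pair for 'max c^T x s.t. A x <= b, x >= 0' is:
  Dual:  min b^T y  s.t.  A^T y >= c,  y >= 0.

So the dual LP is:
  minimize  12y1 + 7y2 + 13y3
  subject to:
    y1 + 3y3 >= 6
    y2 + 3y3 >= 4
    y1, y2, y3 >= 0

Solving the primal: x* = (4.3333, 0).
  primal value c^T x* = 26.
Solving the dual: y* = (0, 0, 2).
  dual value b^T y* = 26.
Strong duality: c^T x* = b^T y*. Confirmed.

26


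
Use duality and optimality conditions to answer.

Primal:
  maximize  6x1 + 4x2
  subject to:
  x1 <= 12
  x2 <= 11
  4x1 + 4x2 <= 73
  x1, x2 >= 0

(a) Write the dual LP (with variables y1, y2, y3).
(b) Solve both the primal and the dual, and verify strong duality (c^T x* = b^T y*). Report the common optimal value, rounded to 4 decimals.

The standard primal-dual pair for 'max c^T x s.t. A x <= b, x >= 0' is:
  Dual:  min b^T y  s.t.  A^T y >= c,  y >= 0.

So the dual LP is:
  minimize  12y1 + 11y2 + 73y3
  subject to:
    y1 + 4y3 >= 6
    y2 + 4y3 >= 4
    y1, y2, y3 >= 0

Solving the primal: x* = (12, 6.25).
  primal value c^T x* = 97.
Solving the dual: y* = (2, 0, 1).
  dual value b^T y* = 97.
Strong duality: c^T x* = b^T y*. Confirmed.

97


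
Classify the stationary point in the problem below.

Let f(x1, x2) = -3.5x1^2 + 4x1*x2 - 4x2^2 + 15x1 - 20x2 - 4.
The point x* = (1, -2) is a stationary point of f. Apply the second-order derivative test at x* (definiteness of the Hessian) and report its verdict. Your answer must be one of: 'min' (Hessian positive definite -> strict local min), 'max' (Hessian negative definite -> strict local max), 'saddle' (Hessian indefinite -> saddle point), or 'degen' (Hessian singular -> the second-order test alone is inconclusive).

Compute the Hessian H = grad^2 f:
  H = [[-7, 4], [4, -8]]
Verify stationarity: grad f(x*) = H x* + g = (0, 0).
Eigenvalues of H: -11.5311, -3.4689.
Both eigenvalues < 0, so H is negative definite -> x* is a strict local max.

max


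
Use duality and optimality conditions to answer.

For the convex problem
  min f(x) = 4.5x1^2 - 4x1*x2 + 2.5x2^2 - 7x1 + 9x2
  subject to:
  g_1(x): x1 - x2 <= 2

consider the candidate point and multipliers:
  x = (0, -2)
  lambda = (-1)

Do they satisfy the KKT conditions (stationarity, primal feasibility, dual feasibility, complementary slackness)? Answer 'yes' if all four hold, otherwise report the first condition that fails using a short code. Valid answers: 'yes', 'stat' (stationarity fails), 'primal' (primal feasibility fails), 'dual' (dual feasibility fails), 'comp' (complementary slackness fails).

Gradient of f: grad f(x) = Q x + c = (1, -1)
Constraint values g_i(x) = a_i^T x - b_i:
  g_1((0, -2)) = 0
Stationarity residual: grad f(x) + sum_i lambda_i a_i = (0, 0)
  -> stationarity OK
Primal feasibility (all g_i <= 0): OK
Dual feasibility (all lambda_i >= 0): FAILS
Complementary slackness (lambda_i * g_i(x) = 0 for all i): OK

Verdict: the first failing condition is dual_feasibility -> dual.

dual


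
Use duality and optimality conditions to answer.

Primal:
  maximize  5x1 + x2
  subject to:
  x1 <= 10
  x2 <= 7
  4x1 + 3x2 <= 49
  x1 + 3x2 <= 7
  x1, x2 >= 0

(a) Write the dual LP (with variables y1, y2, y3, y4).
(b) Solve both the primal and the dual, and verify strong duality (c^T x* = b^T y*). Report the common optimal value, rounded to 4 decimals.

The standard primal-dual pair for 'max c^T x s.t. A x <= b, x >= 0' is:
  Dual:  min b^T y  s.t.  A^T y >= c,  y >= 0.

So the dual LP is:
  minimize  10y1 + 7y2 + 49y3 + 7y4
  subject to:
    y1 + 4y3 + y4 >= 5
    y2 + 3y3 + 3y4 >= 1
    y1, y2, y3, y4 >= 0

Solving the primal: x* = (7, 0).
  primal value c^T x* = 35.
Solving the dual: y* = (0, 0, 0, 5).
  dual value b^T y* = 35.
Strong duality: c^T x* = b^T y*. Confirmed.

35


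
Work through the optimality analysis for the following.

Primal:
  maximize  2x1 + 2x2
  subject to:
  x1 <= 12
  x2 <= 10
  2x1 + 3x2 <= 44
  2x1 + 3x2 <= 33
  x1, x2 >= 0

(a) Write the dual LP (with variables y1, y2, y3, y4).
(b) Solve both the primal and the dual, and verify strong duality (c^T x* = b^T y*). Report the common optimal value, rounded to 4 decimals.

The standard primal-dual pair for 'max c^T x s.t. A x <= b, x >= 0' is:
  Dual:  min b^T y  s.t.  A^T y >= c,  y >= 0.

So the dual LP is:
  minimize  12y1 + 10y2 + 44y3 + 33y4
  subject to:
    y1 + 2y3 + 2y4 >= 2
    y2 + 3y3 + 3y4 >= 2
    y1, y2, y3, y4 >= 0

Solving the primal: x* = (12, 3).
  primal value c^T x* = 30.
Solving the dual: y* = (0.6667, 0, 0, 0.6667).
  dual value b^T y* = 30.
Strong duality: c^T x* = b^T y*. Confirmed.

30


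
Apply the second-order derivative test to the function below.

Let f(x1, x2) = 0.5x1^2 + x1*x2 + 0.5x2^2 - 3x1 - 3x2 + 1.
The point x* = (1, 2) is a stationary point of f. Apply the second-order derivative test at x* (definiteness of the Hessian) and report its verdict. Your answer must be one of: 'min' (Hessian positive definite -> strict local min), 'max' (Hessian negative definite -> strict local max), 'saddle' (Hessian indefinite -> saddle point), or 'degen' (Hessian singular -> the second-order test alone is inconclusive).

Compute the Hessian H = grad^2 f:
  H = [[1, 1], [1, 1]]
Verify stationarity: grad f(x*) = H x* + g = (0, 0).
Eigenvalues of H: 0, 2.
H has a zero eigenvalue (singular; positive semidefinite but not definite), so H is neither positive definite, negative definite, nor indefinite. The second-order test alone is inconclusive -> degen.
(Indeed, f is constant along the null direction of H through x*, so x* is not a strict local extremum.)

degen


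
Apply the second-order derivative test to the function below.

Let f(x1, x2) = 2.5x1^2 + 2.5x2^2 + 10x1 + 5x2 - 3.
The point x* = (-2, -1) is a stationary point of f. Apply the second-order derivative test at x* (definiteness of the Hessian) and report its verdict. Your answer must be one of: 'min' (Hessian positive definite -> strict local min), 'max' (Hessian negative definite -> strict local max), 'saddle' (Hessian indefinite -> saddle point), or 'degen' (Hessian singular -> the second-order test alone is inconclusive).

Compute the Hessian H = grad^2 f:
  H = [[5, 0], [0, 5]]
Verify stationarity: grad f(x*) = H x* + g = (0, 0).
Eigenvalues of H: 5, 5.
Both eigenvalues > 0, so H is positive definite -> x* is a strict local min.

min
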